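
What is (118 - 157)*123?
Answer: -4797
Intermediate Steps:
(118 - 157)*123 = -39*123 = -4797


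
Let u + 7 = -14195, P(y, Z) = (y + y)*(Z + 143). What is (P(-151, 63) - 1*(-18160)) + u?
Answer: -58254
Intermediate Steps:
P(y, Z) = 2*y*(143 + Z) (P(y, Z) = (2*y)*(143 + Z) = 2*y*(143 + Z))
u = -14202 (u = -7 - 14195 = -14202)
(P(-151, 63) - 1*(-18160)) + u = (2*(-151)*(143 + 63) - 1*(-18160)) - 14202 = (2*(-151)*206 + 18160) - 14202 = (-62212 + 18160) - 14202 = -44052 - 14202 = -58254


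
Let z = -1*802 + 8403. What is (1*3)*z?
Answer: 22803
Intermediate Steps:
z = 7601 (z = -802 + 8403 = 7601)
(1*3)*z = (1*3)*7601 = 3*7601 = 22803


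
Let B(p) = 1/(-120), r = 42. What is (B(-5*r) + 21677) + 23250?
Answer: 5391239/120 ≈ 44927.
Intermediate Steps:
B(p) = -1/120
(B(-5*r) + 21677) + 23250 = (-1/120 + 21677) + 23250 = 2601239/120 + 23250 = 5391239/120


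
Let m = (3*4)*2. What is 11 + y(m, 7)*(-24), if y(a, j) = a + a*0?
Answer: -565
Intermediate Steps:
m = 24 (m = 12*2 = 24)
y(a, j) = a (y(a, j) = a + 0 = a)
11 + y(m, 7)*(-24) = 11 + 24*(-24) = 11 - 576 = -565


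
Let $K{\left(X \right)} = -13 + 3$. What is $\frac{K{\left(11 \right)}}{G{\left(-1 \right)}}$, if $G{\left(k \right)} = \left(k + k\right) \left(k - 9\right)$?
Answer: $- \frac{1}{2} \approx -0.5$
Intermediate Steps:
$K{\left(X \right)} = -10$
$G{\left(k \right)} = 2 k \left(-9 + k\right)$
$\frac{K{\left(11 \right)}}{G{\left(-1 \right)}} = - \frac{10}{2 \left(-1\right) \left(-9 - 1\right)} = - \frac{10}{2 \left(-1\right) \left(-10\right)} = - \frac{10}{20} = \left(-10\right) \frac{1}{20} = - \frac{1}{2}$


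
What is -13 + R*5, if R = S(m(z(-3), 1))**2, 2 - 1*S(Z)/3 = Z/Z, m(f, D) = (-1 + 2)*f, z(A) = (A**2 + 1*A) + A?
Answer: 32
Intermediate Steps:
z(A) = A**2 + 2*A (z(A) = (A**2 + A) + A = (A + A**2) + A = A**2 + 2*A)
m(f, D) = f (m(f, D) = 1*f = f)
S(Z) = 3 (S(Z) = 6 - 3*Z/Z = 6 - 3*1 = 6 - 3 = 3)
R = 9 (R = 3**2 = 9)
-13 + R*5 = -13 + 9*5 = -13 + 45 = 32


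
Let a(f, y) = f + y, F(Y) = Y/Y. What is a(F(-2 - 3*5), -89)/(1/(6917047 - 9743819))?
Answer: 248755936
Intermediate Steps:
F(Y) = 1
a(F(-2 - 3*5), -89)/(1/(6917047 - 9743819)) = (1 - 89)/(1/(6917047 - 9743819)) = -88/(1/(-2826772)) = -88/(-1/2826772) = -88*(-2826772) = 248755936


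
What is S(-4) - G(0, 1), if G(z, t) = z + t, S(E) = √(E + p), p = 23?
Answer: -1 + √19 ≈ 3.3589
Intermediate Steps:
S(E) = √(23 + E) (S(E) = √(E + 23) = √(23 + E))
G(z, t) = t + z
S(-4) - G(0, 1) = √(23 - 4) - (1 + 0) = √19 - 1*1 = √19 - 1 = -1 + √19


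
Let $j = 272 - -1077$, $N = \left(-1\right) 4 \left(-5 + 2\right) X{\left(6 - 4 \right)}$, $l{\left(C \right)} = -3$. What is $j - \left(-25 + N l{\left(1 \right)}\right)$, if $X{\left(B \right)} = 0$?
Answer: $1374$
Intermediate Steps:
$N = 0$ ($N = \left(-1\right) 4 \left(-5 + 2\right) 0 = - 4 \left(\left(-3\right) 0\right) = \left(-4\right) 0 = 0$)
$j = 1349$ ($j = 272 + 1077 = 1349$)
$j - \left(-25 + N l{\left(1 \right)}\right) = 1349 - \left(-25 + 0 \left(-3\right)\right) = 1349 - \left(-25 + 0\right) = 1349 - -25 = 1349 + 25 = 1374$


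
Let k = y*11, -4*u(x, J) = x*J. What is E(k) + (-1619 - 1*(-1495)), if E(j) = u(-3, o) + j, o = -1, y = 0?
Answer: -499/4 ≈ -124.75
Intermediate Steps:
u(x, J) = -J*x/4 (u(x, J) = -x*J/4 = -J*x/4)
k = 0 (k = 0*11 = 0)
E(j) = -¾ + j (E(j) = -¼*(-1)*(-3) + j = -¾ + j)
E(k) + (-1619 - 1*(-1495)) = (-¾ + 0) + (-1619 - 1*(-1495)) = -¾ + (-1619 + 1495) = -¾ - 124 = -499/4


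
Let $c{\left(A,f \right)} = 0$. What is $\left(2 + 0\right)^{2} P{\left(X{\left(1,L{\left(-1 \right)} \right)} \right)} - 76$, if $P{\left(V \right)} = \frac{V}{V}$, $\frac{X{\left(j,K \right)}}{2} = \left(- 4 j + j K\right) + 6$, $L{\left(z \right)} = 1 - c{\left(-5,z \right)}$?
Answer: $-72$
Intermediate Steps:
$L{\left(z \right)} = 1$ ($L{\left(z \right)} = 1 - 0 = 1 + 0 = 1$)
$X{\left(j,K \right)} = 12 - 8 j + 2 K j$ ($X{\left(j,K \right)} = 2 \left(\left(- 4 j + j K\right) + 6\right) = 2 \left(\left(- 4 j + K j\right) + 6\right) = 2 \left(6 - 4 j + K j\right) = 12 - 8 j + 2 K j$)
$P{\left(V \right)} = 1$
$\left(2 + 0\right)^{2} P{\left(X{\left(1,L{\left(-1 \right)} \right)} \right)} - 76 = \left(2 + 0\right)^{2} \cdot 1 - 76 = 2^{2} \cdot 1 - 76 = 4 \cdot 1 - 76 = 4 - 76 = -72$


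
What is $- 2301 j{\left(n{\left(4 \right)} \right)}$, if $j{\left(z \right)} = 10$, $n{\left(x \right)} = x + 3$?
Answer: $-23010$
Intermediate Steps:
$n{\left(x \right)} = 3 + x$
$- 2301 j{\left(n{\left(4 \right)} \right)} = \left(-2301\right) 10 = -23010$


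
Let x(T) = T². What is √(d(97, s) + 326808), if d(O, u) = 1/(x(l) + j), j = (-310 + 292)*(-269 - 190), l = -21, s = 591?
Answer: 5*√110014043767/2901 ≈ 571.67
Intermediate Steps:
j = 8262 (j = -18*(-459) = 8262)
d(O, u) = 1/8703 (d(O, u) = 1/((-21)² + 8262) = 1/(441 + 8262) = 1/8703)
√(d(97, s) + 326808) = √(1/8703 + 326808) = √(2844210025/8703) = 5*√110014043767/2901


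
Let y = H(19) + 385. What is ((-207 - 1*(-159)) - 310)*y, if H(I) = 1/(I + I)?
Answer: -2618949/19 ≈ -1.3784e+5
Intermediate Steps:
H(I) = 1/(2*I)
y = 14631/38 (y = (½)/19 + 385 = (½)*(1/19) + 385 = 1/38 + 385 = 14631/38 ≈ 385.03)
((-207 - 1*(-159)) - 310)*y = ((-207 - 1*(-159)) - 310)*(14631/38) = ((-207 + 159) - 310)*(14631/38) = (-48 - 310)*(14631/38) = -358*14631/38 = -2618949/19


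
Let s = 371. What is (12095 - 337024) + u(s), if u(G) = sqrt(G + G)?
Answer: -324929 + sqrt(742) ≈ -3.2490e+5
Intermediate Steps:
u(G) = sqrt(2)*sqrt(G) (u(G) = sqrt(2*G) = sqrt(2)*sqrt(G))
(12095 - 337024) + u(s) = (12095 - 337024) + sqrt(2)*sqrt(371) = -324929 + sqrt(742)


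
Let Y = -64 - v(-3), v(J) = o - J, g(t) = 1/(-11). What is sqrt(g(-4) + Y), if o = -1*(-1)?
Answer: I*sqrt(8239)/11 ≈ 8.2517*I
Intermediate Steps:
o = 1
g(t) = -1/11
v(J) = 1 - J
Y = -68 (Y = -64 - (1 - 1*(-3)) = -64 - (1 + 3) = -64 - 1*4 = -64 - 4 = -68)
sqrt(g(-4) + Y) = sqrt(-1/11 - 68) = sqrt(-749/11) = I*sqrt(8239)/11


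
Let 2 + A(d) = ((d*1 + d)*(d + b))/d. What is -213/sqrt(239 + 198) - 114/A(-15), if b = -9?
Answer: 57/25 - 213*sqrt(437)/437 ≈ -7.9092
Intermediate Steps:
A(d) = -20 + 2*d (A(d) = -2 + ((d*1 + d)*(d - 9))/d = -2 + ((d + d)*(-9 + d))/d = -2 + ((2*d)*(-9 + d))/d = -2 + (2*d*(-9 + d))/d = -2 + (-18 + 2*d) = -20 + 2*d)
-213/sqrt(239 + 198) - 114/A(-15) = -213/sqrt(239 + 198) - 114/(-20 + 2*(-15)) = -213*sqrt(437)/437 - 114/(-20 - 30) = -213*sqrt(437)/437 - 114/(-50) = -213*sqrt(437)/437 - 114*(-1/50) = -213*sqrt(437)/437 + 57/25 = 57/25 - 213*sqrt(437)/437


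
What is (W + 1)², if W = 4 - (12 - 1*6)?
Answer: 1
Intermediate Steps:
W = -2 (W = 4 - (12 - 6) = 4 - 1*6 = 4 - 6 = -2)
(W + 1)² = (-2 + 1)² = (-1)² = 1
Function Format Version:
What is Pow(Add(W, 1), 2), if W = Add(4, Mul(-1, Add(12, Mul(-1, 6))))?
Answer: 1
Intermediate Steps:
W = -2 (W = Add(4, Mul(-1, Add(12, -6))) = Add(4, Mul(-1, 6)) = Add(4, -6) = -2)
Pow(Add(W, 1), 2) = Pow(Add(-2, 1), 2) = Pow(-1, 2) = 1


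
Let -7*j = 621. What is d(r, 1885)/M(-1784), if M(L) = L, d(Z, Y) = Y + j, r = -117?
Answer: -6287/6244 ≈ -1.0069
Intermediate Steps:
j = -621/7 (j = -⅐*621 = -621/7 ≈ -88.714)
d(Z, Y) = -621/7 + Y (d(Z, Y) = Y - 621/7 = -621/7 + Y)
d(r, 1885)/M(-1784) = (-621/7 + 1885)/(-1784) = (12574/7)*(-1/1784) = -6287/6244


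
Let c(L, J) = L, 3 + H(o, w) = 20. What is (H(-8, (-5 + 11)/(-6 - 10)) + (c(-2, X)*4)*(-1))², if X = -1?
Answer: 625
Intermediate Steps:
H(o, w) = 17 (H(o, w) = -3 + 20 = 17)
(H(-8, (-5 + 11)/(-6 - 10)) + (c(-2, X)*4)*(-1))² = (17 - 2*4*(-1))² = (17 - 8*(-1))² = (17 + 8)² = 25² = 625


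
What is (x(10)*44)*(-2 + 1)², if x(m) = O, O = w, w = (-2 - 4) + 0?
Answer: -264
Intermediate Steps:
w = -6 (w = -6 + 0 = -6)
O = -6
x(m) = -6
(x(10)*44)*(-2 + 1)² = (-6*44)*(-2 + 1)² = -264*(-1)² = -264*1 = -264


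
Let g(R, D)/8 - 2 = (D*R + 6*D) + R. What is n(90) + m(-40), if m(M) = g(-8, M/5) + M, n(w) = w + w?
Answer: 220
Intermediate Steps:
n(w) = 2*w
g(R, D) = 16 + 8*R + 48*D + 8*D*R (g(R, D) = 16 + 8*((D*R + 6*D) + R) = 16 + 8*((6*D + D*R) + R) = 16 + 8*(R + 6*D + D*R) = 16 + (8*R + 48*D + 8*D*R) = 16 + 8*R + 48*D + 8*D*R)
m(M) = -48 - 11*M/5 (m(M) = (16 + 8*(-8) + 48*(M/5) + 8*(M/5)*(-8)) + M = (16 - 64 + 48*(M*(⅕)) + 8*(M*(⅕))*(-8)) + M = (16 - 64 + 48*(M/5) + 8*(M/5)*(-8)) + M = (16 - 64 + 48*M/5 - 64*M/5) + M = (-48 - 16*M/5) + M = -48 - 11*M/5)
n(90) + m(-40) = 2*90 + (-48 - 11/5*(-40)) = 180 + (-48 + 88) = 180 + 40 = 220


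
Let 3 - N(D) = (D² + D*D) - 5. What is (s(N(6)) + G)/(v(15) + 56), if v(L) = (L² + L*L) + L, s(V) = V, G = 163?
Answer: 99/521 ≈ 0.19002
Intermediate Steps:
N(D) = 8 - 2*D² (N(D) = 3 - ((D² + D*D) - 5) = 3 - ((D² + D²) - 5) = 3 - (2*D² - 5) = 3 - (-5 + 2*D²) = 3 + (5 - 2*D²) = 8 - 2*D²)
v(L) = L + 2*L² (v(L) = (L² + L²) + L = 2*L² + L = L + 2*L²)
(s(N(6)) + G)/(v(15) + 56) = ((8 - 2*6²) + 163)/(15*(1 + 2*15) + 56) = ((8 - 2*36) + 163)/(15*(1 + 30) + 56) = ((8 - 72) + 163)/(15*31 + 56) = (-64 + 163)/(465 + 56) = 99/521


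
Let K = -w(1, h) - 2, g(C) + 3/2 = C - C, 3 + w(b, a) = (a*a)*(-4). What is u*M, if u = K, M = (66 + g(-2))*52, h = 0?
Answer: 3354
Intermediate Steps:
w(b, a) = -3 - 4*a² (w(b, a) = -3 + (a*a)*(-4) = -3 + a²*(-4) = -3 - 4*a²)
g(C) = -3/2 (g(C) = -3/2 + (C - C) = -3/2 + 0 = -3/2)
M = 3354 (M = (66 - 3/2)*52 = (129/2)*52 = 3354)
K = 1 (K = -(-3 - 4*0²) - 2 = -(-3 - 4*0) - 2 = -(-3 + 0) - 2 = -1*(-3) - 2 = 3 - 2 = 1)
u = 1
u*M = 1*3354 = 3354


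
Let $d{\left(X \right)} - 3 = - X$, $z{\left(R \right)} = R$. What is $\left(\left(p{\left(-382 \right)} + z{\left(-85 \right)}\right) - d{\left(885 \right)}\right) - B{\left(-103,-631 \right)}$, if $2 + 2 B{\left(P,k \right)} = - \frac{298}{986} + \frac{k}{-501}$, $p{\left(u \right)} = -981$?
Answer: $- \frac{45317936}{246993} \approx -183.48$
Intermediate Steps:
$d{\left(X \right)} = 3 - X$
$B{\left(P,k \right)} = - \frac{1135}{986} - \frac{k}{1002}$ ($B{\left(P,k \right)} = -1 + \frac{- \frac{298}{986} + \frac{k}{-501}}{2} = -1 + \frac{\left(-298\right) \frac{1}{986} + k \left(- \frac{1}{501}\right)}{2} = -1 + \frac{- \frac{149}{493} - \frac{k}{501}}{2} = -1 - \left(\frac{149}{986} + \frac{k}{1002}\right) = - \frac{1135}{986} - \frac{k}{1002}$)
$\left(\left(p{\left(-382 \right)} + z{\left(-85 \right)}\right) - d{\left(885 \right)}\right) - B{\left(-103,-631 \right)} = \left(\left(-981 - 85\right) - \left(3 - 885\right)\right) - \left(- \frac{1135}{986} - - \frac{631}{1002}\right) = \left(-1066 - \left(3 - 885\right)\right) - \left(- \frac{1135}{986} + \frac{631}{1002}\right) = \left(-1066 - -882\right) - - \frac{128776}{246993} = \left(-1066 + 882\right) + \frac{128776}{246993} = -184 + \frac{128776}{246993} = - \frac{45317936}{246993}$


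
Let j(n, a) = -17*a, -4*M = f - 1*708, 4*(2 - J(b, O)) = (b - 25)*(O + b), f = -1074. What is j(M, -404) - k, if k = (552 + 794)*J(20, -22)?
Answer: 7541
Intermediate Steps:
J(b, O) = 2 - (-25 + b)*(O + b)/4 (J(b, O) = 2 - (b - 25)*(O + b)/4 = 2 - (-25 + b)*(O + b)/4)
M = 891/2 (M = -(-1074 - 1*708)/4 = -(-1074 - 708)/4 = -¼*(-1782) = 891/2 ≈ 445.50)
k = -673 (k = (552 + 794)*(2 - ¼*20² + (25/4)*(-22) + (25/4)*20 - ¼*(-22)*20) = 1346*(2 - ¼*400 - 275/2 + 125 + 110) = 1346*(2 - 100 - 275/2 + 125 + 110) = 1346*(-½) = -673)
j(M, -404) - k = -17*(-404) - 1*(-673) = 6868 + 673 = 7541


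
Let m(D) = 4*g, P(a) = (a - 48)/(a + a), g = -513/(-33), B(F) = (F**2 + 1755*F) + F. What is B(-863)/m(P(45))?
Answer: -446171/36 ≈ -12394.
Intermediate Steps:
B(F) = F**2 + 1756*F
g = 171/11 (g = -513*(-1/33) = 171/11 ≈ 15.545)
P(a) = (-48 + a)/(2*a) (P(a) = (-48 + a)/((2*a)) = (-48 + a)*(1/(2*a)) = (-48 + a)/(2*a))
m(D) = 684/11 (m(D) = 4*(171/11) = 684/11)
B(-863)/m(P(45)) = (-863*(1756 - 863))/(684/11) = -863*893*(11/684) = -770659*11/684 = -446171/36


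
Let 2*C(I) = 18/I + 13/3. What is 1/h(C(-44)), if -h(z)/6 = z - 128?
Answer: 22/16637 ≈ 0.0013224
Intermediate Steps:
C(I) = 13/6 + 9/I (C(I) = (18/I + 13/3)/2 = (13/3 + 18/I)/2 = 13/6 + 9/I)
h(z) = 768 - 6*z (h(z) = -6*(z - 128) = -6*(-128 + z) = 768 - 6*z)
1/h(C(-44)) = 1/(768 - 6*(13/6 + 9/(-44))) = 1/(768 - 6*(13/6 + 9*(-1/44))) = 1/(768 - 6*(13/6 - 9/44)) = 1/(768 - 6*259/132) = 1/(768 - 259/22) = 1/(16637/22) = 22/16637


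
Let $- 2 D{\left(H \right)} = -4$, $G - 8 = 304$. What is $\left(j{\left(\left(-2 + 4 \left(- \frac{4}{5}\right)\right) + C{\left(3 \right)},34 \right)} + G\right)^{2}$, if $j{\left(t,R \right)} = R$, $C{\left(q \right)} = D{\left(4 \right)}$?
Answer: $119716$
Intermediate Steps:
$G = 312$ ($G = 8 + 304 = 312$)
$D{\left(H \right)} = 2$ ($D{\left(H \right)} = \left(- \frac{1}{2}\right) \left(-4\right) = 2$)
$C{\left(q \right)} = 2$
$\left(j{\left(\left(-2 + 4 \left(- \frac{4}{5}\right)\right) + C{\left(3 \right)},34 \right)} + G\right)^{2} = \left(34 + 312\right)^{2} = 346^{2} = 119716$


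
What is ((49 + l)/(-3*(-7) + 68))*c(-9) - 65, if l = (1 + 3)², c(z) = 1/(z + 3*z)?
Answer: -208325/3204 ≈ -65.020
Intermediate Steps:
c(z) = 1/(4*z)
l = 16 (l = 4² = 16)
((49 + l)/(-3*(-7) + 68))*c(-9) - 65 = ((49 + 16)/(-3*(-7) + 68))*((¼)/(-9)) - 65 = (65/(21 + 68))*((¼)*(-⅑)) - 65 = (65/89)*(-1/36) - 65 = -65/3204 - 65 = -208325/3204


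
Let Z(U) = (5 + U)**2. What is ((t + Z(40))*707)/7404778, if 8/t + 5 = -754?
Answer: 1086635669/5620226502 ≈ 0.19334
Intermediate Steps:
t = -8/759 (t = 8/(-5 - 754) = 8/(-759) = 8*(-1/759) = -8/759 ≈ -0.010540)
((t + Z(40))*707)/7404778 = ((-8/759 + (5 + 40)**2)*707)/7404778 = ((-8/759 + 45**2)*707)*(1/7404778) = ((-8/759 + 2025)*707)*(1/7404778) = ((1536967/759)*707)*(1/7404778) = (1086635669/759)*(1/7404778) = 1086635669/5620226502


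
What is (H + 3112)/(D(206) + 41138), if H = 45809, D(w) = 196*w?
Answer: 48921/81514 ≈ 0.60015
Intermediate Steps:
(H + 3112)/(D(206) + 41138) = (45809 + 3112)/(196*206 + 41138) = 48921/(40376 + 41138) = 48921/81514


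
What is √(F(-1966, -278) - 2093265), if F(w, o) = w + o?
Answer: I*√2095509 ≈ 1447.6*I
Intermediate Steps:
F(w, o) = o + w
√(F(-1966, -278) - 2093265) = √((-278 - 1966) - 2093265) = √(-2244 - 2093265) = √(-2095509) = I*√2095509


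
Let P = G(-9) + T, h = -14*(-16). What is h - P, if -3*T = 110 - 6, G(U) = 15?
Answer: 731/3 ≈ 243.67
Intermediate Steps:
h = 224
T = -104/3 (T = -(110 - 6)/3 = -1/3*104 = -104/3 ≈ -34.667)
P = -59/3 (P = 15 - 104/3 = -59/3 ≈ -19.667)
h - P = 224 - 1*(-59/3) = 224 + 59/3 = 731/3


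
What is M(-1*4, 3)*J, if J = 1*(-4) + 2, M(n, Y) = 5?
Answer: -10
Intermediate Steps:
J = -2 (J = -4 + 2 = -2)
M(-1*4, 3)*J = 5*(-2) = -10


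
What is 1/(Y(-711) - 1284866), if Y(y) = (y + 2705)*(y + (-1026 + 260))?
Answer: -1/4230004 ≈ -2.3641e-7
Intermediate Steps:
Y(y) = (-766 + y)*(2705 + y) (Y(y) = (2705 + y)*(y - 766) = (2705 + y)*(-766 + y) = (-766 + y)*(2705 + y))
1/(Y(-711) - 1284866) = 1/((-2072030 + (-711)**2 + 1939*(-711)) - 1284866) = 1/((-2072030 + 505521 - 1378629) - 1284866) = 1/(-2945138 - 1284866) = 1/(-4230004) = -1/4230004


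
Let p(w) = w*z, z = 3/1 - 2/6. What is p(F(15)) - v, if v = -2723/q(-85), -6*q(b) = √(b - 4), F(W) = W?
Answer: 40 + 16338*I*√89/89 ≈ 40.0 + 1731.8*I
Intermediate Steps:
z = 8/3 (z = 3*1 - 2*⅙ = 3 - ⅓ = 8/3 ≈ 2.6667)
q(b) = -√(-4 + b)/6 (q(b) = -√(b - 4)/6 = -√(-4 + b)/6)
p(w) = 8*w/3 (p(w) = w*(8/3) = 8*w/3)
v = -16338*I*√89/89 (v = -2723*(-6/√(-4 - 85)) = -2723*6*I*√89/89 = -16338*I*√89/89 ≈ -1731.8*I)
p(F(15)) - v = (8/3)*15 - (-16338)*I*√89/89 = 40 + 16338*I*√89/89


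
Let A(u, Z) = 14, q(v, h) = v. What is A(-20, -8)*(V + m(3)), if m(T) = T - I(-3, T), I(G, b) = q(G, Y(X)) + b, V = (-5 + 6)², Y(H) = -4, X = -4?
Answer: 56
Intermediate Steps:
V = 1 (V = 1² = 1)
I(G, b) = G + b
m(T) = 3 (m(T) = T - (-3 + T) = T + (3 - T) = 3)
A(-20, -8)*(V + m(3)) = 14*(1 + 3) = 14*4 = 56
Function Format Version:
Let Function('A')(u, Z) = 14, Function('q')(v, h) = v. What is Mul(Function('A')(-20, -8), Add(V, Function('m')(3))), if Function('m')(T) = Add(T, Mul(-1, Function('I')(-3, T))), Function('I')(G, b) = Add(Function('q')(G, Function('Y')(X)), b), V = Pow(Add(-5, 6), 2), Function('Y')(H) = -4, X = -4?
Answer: 56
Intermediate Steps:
V = 1 (V = Pow(1, 2) = 1)
Function('I')(G, b) = Add(G, b)
Function('m')(T) = 3 (Function('m')(T) = Add(T, Mul(-1, Add(-3, T))) = Add(T, Add(3, Mul(-1, T))) = 3)
Mul(Function('A')(-20, -8), Add(V, Function('m')(3))) = Mul(14, Add(1, 3)) = Mul(14, 4) = 56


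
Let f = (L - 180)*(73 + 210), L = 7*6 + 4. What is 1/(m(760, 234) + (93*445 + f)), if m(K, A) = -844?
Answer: 1/2619 ≈ 0.00038183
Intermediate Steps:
L = 46 (L = 42 + 4 = 46)
f = -37922 (f = (46 - 180)*(73 + 210) = -134*283 = -37922)
1/(m(760, 234) + (93*445 + f)) = 1/(-844 + (93*445 - 37922)) = 1/(-844 + (41385 - 37922)) = 1/(-844 + 3463) = 1/2619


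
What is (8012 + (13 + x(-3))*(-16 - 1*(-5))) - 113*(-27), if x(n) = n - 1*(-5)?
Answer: 10898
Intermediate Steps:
x(n) = 5 + n (x(n) = n + 5 = 5 + n)
(8012 + (13 + x(-3))*(-16 - 1*(-5))) - 113*(-27) = (8012 + (13 + (5 - 3))*(-16 - 1*(-5))) - 113*(-27) = (8012 + (13 + 2)*(-16 + 5)) + 3051 = (8012 + 15*(-11)) + 3051 = (8012 - 165) + 3051 = 7847 + 3051 = 10898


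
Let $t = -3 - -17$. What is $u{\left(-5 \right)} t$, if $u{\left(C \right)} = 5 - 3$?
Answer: $28$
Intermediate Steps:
$u{\left(C \right)} = 2$
$t = 14$ ($t = -3 + 17 = 14$)
$u{\left(-5 \right)} t = 2 \cdot 14 = 28$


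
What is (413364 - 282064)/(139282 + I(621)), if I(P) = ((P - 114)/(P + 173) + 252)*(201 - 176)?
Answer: 104252200/115604783 ≈ 0.90180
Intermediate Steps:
I(P) = 6300 + 25*(-114 + P)/(173 + P) (I(P) = ((-114 + P)/(173 + P) + 252)*25 = (252 + (-114 + P)/(173 + P))*25 = 6300 + 25*(-114 + P)/(173 + P))
(413364 - 282064)/(139282 + I(621)) = (413364 - 282064)/(139282 + 25*(43482 + 253*621)/(173 + 621)) = 131300/(139282 + 25*(43482 + 157113)/794) = 131300/(139282 + 25*(1/794)*200595) = 131300/(139282 + 5014875/794) = 131300/(115604783/794) = 131300*(794/115604783) = 104252200/115604783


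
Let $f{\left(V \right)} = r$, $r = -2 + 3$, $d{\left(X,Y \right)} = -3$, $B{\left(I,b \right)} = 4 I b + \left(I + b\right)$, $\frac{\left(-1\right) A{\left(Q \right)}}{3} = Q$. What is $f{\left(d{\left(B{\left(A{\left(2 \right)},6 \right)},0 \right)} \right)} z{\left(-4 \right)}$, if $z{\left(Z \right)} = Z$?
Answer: $-4$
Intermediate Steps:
$A{\left(Q \right)} = - 3 Q$
$B{\left(I,b \right)} = I + b + 4 I b$ ($B{\left(I,b \right)} = 4 I b + \left(I + b\right) = I + b + 4 I b$)
$r = 1$
$f{\left(V \right)} = 1$
$f{\left(d{\left(B{\left(A{\left(2 \right)},6 \right)},0 \right)} \right)} z{\left(-4 \right)} = 1 \left(-4\right) = -4$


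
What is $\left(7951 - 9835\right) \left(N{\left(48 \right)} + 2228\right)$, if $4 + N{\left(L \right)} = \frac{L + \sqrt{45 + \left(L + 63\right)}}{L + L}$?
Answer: $-4190958 - \frac{157 \sqrt{39}}{4} \approx -4.1912 \cdot 10^{6}$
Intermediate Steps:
$N{\left(L \right)} = -4 + \frac{L + \sqrt{108 + L}}{2 L}$ ($N{\left(L \right)} = -4 + \frac{L + \sqrt{45 + \left(L + 63\right)}}{L + L} = -4 + \frac{L + \sqrt{45 + \left(63 + L\right)}}{2 L} = -4 + \left(L + \sqrt{108 + L}\right) \frac{1}{2 L} = -4 + \frac{L + \sqrt{108 + L}}{2 L}$)
$\left(7951 - 9835\right) \left(N{\left(48 \right)} + 2228\right) = \left(7951 - 9835\right) \left(\frac{\sqrt{108 + 48} - 336}{2 \cdot 48} + 2228\right) = - 1884 \left(\frac{1}{2} \cdot \frac{1}{48} \left(\sqrt{156} - 336\right) + 2228\right) = - 1884 \left(\frac{1}{2} \cdot \frac{1}{48} \left(2 \sqrt{39} - 336\right) + 2228\right) = - 1884 \left(\frac{1}{2} \cdot \frac{1}{48} \left(-336 + 2 \sqrt{39}\right) + 2228\right) = - 1884 \left(\left(- \frac{7}{2} + \frac{\sqrt{39}}{48}\right) + 2228\right) = - 1884 \left(\frac{4449}{2} + \frac{\sqrt{39}}{48}\right) = -4190958 - \frac{157 \sqrt{39}}{4}$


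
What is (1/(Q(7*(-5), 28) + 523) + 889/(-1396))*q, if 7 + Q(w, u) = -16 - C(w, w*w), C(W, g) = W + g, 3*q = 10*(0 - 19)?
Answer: 5840657/144486 ≈ 40.424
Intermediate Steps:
q = -190/3 (q = (10*(0 - 19))/3 = (10*(-19))/3 = (⅓)*(-190) = -190/3 ≈ -63.333)
Q(w, u) = -23 - w - w² (Q(w, u) = -7 + (-16 - (w + w*w)) = -7 + (-16 - (w + w²)) = -7 + (-16 + (-w - w²)) = -7 + (-16 - w - w²) = -23 - w - w²)
(1/(Q(7*(-5), 28) + 523) + 889/(-1396))*q = (1/((-23 - 7*(-5) - (7*(-5))²) + 523) + 889/(-1396))*(-190/3) = (1/((-23 - 1*(-35) - 1*(-35)²) + 523) + 889*(-1/1396))*(-190/3) = (1/((-23 + 35 - 1*1225) + 523) - 889/1396)*(-190/3) = (1/((-23 + 35 - 1225) + 523) - 889/1396)*(-190/3) = (1/(-1213 + 523) - 889/1396)*(-190/3) = (1/(-690) - 889/1396)*(-190/3) = (-1/690 - 889/1396)*(-190/3) = -307403/481620*(-190/3) = 5840657/144486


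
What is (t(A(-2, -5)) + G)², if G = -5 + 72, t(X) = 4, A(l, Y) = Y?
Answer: 5041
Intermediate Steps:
G = 67
(t(A(-2, -5)) + G)² = (4 + 67)² = 71² = 5041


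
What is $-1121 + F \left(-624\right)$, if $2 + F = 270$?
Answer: $-168353$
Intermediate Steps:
$F = 268$ ($F = -2 + 270 = 268$)
$-1121 + F \left(-624\right) = -1121 + 268 \left(-624\right) = -1121 - 167232 = -168353$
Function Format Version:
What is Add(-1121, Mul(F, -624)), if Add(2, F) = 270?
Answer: -168353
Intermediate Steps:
F = 268 (F = Add(-2, 270) = 268)
Add(-1121, Mul(F, -624)) = Add(-1121, Mul(268, -624)) = Add(-1121, -167232) = -168353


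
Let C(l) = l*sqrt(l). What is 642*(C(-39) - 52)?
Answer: -33384 - 25038*I*sqrt(39) ≈ -33384.0 - 1.5636e+5*I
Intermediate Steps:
C(l) = l**(3/2)
642*(C(-39) - 52) = 642*((-39)**(3/2) - 52) = 642*(-39*I*sqrt(39) - 52) = 642*(-52 - 39*I*sqrt(39)) = -33384 - 25038*I*sqrt(39)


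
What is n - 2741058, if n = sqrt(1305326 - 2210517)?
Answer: -2741058 + I*sqrt(905191) ≈ -2.7411e+6 + 951.42*I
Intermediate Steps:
n = I*sqrt(905191) (n = sqrt(-905191) = I*sqrt(905191) ≈ 951.42*I)
n - 2741058 = I*sqrt(905191) - 2741058 = -2741058 + I*sqrt(905191)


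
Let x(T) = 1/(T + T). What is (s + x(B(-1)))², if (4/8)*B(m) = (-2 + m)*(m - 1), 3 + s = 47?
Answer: 1117249/576 ≈ 1939.7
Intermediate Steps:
s = 44 (s = -3 + 47 = 44)
B(m) = 2*(-1 + m)*(-2 + m) (B(m) = 2*((-2 + m)*(m - 1)) = 2*((-2 + m)*(-1 + m)) = 2*((-1 + m)*(-2 + m)) = 2*(-1 + m)*(-2 + m))
x(T) = 1/(2*T)
(s + x(B(-1)))² = (44 + 1/(2*(4 - 6*(-1) + 2*(-1)²)))² = (44 + 1/(2*(4 + 6 + 2*1)))² = (44 + 1/(2*(4 + 6 + 2)))² = (44 + (½)/12)² = (44 + (½)*(1/12))² = (44 + 1/24)² = (1057/24)² = 1117249/576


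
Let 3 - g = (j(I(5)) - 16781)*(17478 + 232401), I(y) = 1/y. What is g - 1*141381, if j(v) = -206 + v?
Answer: 21222516096/5 ≈ 4.2445e+9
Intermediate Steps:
g = 21223223001/5 (g = 3 - ((-206 + 1/5) - 16781)*(17478 + 232401) = 3 - ((-206 + ⅕) - 16781)*249879 = 3 - (-1029/5 - 16781)*249879 = 3 - (-84934)*249879/5 = 3 - 1*(-21223222986/5) = 3 + 21223222986/5 = 21223223001/5 ≈ 4.2446e+9)
g - 1*141381 = 21223223001/5 - 1*141381 = 21223223001/5 - 141381 = 21222516096/5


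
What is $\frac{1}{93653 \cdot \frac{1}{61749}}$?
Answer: $\frac{61749}{93653} \approx 0.65934$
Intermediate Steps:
$\frac{1}{93653 \cdot \frac{1}{61749}} = \frac{1}{\frac{93653}{61749}} = \frac{61749}{93653}$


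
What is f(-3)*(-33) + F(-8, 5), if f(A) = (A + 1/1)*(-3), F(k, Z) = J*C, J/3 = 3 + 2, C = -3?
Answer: -243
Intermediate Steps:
J = 15 (J = 3*(3 + 2) = 3*5 = 15)
F(k, Z) = -45 (F(k, Z) = 15*(-3) = -45)
f(A) = -3 - 3*A (f(A) = (A + 1)*(-3) = (1 + A)*(-3) = -3 - 3*A)
f(-3)*(-33) + F(-8, 5) = (-3 - 3*(-3))*(-33) - 45 = (-3 + 9)*(-33) - 45 = 6*(-33) - 45 = -198 - 45 = -243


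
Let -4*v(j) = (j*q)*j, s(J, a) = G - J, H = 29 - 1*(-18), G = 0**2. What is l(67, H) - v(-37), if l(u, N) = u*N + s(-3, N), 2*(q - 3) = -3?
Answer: 29323/8 ≈ 3665.4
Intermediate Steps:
G = 0
q = 3/2 (q = 3 + (1/2)*(-3) = 3 - 3/2 = 3/2 ≈ 1.5000)
H = 47 (H = 29 + 18 = 47)
s(J, a) = -J (s(J, a) = 0 - J = -J)
v(j) = -3*j**2/8 (v(j) = -j*(3/2)*j/4 = -3*j/2*j/4 = -3*j**2/8)
l(u, N) = 3 + N*u (l(u, N) = u*N - 1*(-3) = N*u + 3 = 3 + N*u)
l(67, H) - v(-37) = (3 + 47*67) - (-3)*(-37)**2/8 = (3 + 3149) - (-3)*1369/8 = 3152 - 1*(-4107/8) = 3152 + 4107/8 = 29323/8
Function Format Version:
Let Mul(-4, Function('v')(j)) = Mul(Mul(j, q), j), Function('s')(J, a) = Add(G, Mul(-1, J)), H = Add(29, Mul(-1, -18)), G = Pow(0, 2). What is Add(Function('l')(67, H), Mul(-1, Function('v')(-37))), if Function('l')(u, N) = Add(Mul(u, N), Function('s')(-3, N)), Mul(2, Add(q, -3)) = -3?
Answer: Rational(29323, 8) ≈ 3665.4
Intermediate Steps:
G = 0
q = Rational(3, 2) (q = Add(3, Mul(Rational(1, 2), -3)) = Add(3, Rational(-3, 2)) = Rational(3, 2) ≈ 1.5000)
H = 47 (H = Add(29, 18) = 47)
Function('s')(J, a) = Mul(-1, J) (Function('s')(J, a) = Add(0, Mul(-1, J)) = Mul(-1, J))
Function('v')(j) = Mul(Rational(-3, 8), Pow(j, 2)) (Function('v')(j) = Mul(Rational(-1, 4), Mul(Mul(j, Rational(3, 2)), j)) = Mul(Rational(-1, 4), Mul(Mul(Rational(3, 2), j), j)) = Mul(Rational(-1, 4), Mul(Rational(3, 2), Pow(j, 2))) = Mul(Rational(-3, 8), Pow(j, 2)))
Function('l')(u, N) = Add(3, Mul(N, u)) (Function('l')(u, N) = Add(Mul(u, N), Mul(-1, -3)) = Add(Mul(N, u), 3) = Add(3, Mul(N, u)))
Add(Function('l')(67, H), Mul(-1, Function('v')(-37))) = Add(Add(3, Mul(47, 67)), Mul(-1, Mul(Rational(-3, 8), Pow(-37, 2)))) = Add(Add(3, 3149), Mul(-1, Mul(Rational(-3, 8), 1369))) = Add(3152, Mul(-1, Rational(-4107, 8))) = Add(3152, Rational(4107, 8)) = Rational(29323, 8)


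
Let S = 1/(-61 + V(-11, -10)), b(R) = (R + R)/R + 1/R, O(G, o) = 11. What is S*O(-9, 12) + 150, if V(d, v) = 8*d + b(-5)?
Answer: 110345/736 ≈ 149.93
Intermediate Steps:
b(R) = 2 + 1/R (b(R) = (2*R)/R + 1/R = 2 + 1/R)
V(d, v) = 9/5 + 8*d (V(d, v) = 8*d + (2 + 1/(-5)) = 8*d + (2 - 1/5) = 8*d + 9/5 = 9/5 + 8*d)
S = -5/736 (S = 1/(-61 + (9/5 + 8*(-11))) = 1/(-61 + (9/5 - 88)) = 1/(-61 - 431/5) = 1/(-736/5) = -5/736 ≈ -0.0067935)
S*O(-9, 12) + 150 = -5/736*11 + 150 = -55/736 + 150 = 110345/736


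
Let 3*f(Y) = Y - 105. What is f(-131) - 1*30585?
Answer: -91991/3 ≈ -30664.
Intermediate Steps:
f(Y) = -35 + Y/3 (f(Y) = (Y - 105)/3 = (-105 + Y)/3 = -35 + Y/3)
f(-131) - 1*30585 = (-35 + (⅓)*(-131)) - 1*30585 = (-35 - 131/3) - 30585 = -236/3 - 30585 = -91991/3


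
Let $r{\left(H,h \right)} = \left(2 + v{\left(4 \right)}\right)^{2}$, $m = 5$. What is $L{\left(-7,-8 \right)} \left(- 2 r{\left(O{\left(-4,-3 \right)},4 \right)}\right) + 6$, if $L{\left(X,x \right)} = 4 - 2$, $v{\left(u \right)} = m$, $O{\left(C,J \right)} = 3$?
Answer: $-190$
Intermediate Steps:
$v{\left(u \right)} = 5$
$L{\left(X,x \right)} = 2$
$r{\left(H,h \right)} = 49$ ($r{\left(H,h \right)} = \left(2 + 5\right)^{2} = 7^{2} = 49$)
$L{\left(-7,-8 \right)} \left(- 2 r{\left(O{\left(-4,-3 \right)},4 \right)}\right) + 6 = 2 \left(\left(-2\right) 49\right) + 6 = 2 \left(-98\right) + 6 = -196 + 6 = -190$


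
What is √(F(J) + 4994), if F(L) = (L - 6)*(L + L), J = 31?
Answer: 4*√409 ≈ 80.895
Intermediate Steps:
F(L) = 2*L*(-6 + L) (F(L) = (-6 + L)*(2*L) = 2*L*(-6 + L))
√(F(J) + 4994) = √(2*31*(-6 + 31) + 4994) = √(2*31*25 + 4994) = √(1550 + 4994) = √6544 = 4*√409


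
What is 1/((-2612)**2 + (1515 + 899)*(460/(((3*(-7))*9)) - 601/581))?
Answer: 15687/106893909230 ≈ 1.4675e-7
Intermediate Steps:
1/((-2612)**2 + (1515 + 899)*(460/(((3*(-7))*9)) - 601/581)) = 1/(6822544 + 2414*(460/((-21*9)) - 601*1/581)) = 1/(6822544 + 2414*(460/(-189) - 601/581)) = 1/(6822544 + 2414*(460*(-1/189) - 601/581)) = 1/(6822544 + 2414*(-460/189 - 601/581)) = 1/(6822544 + 2414*(-54407/15687)) = 1/(6822544 - 131338498/15687) = 1/(106893909230/15687) = 15687/106893909230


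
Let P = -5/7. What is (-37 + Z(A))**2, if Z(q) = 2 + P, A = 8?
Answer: 62500/49 ≈ 1275.5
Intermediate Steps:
P = -5/7 (P = -5*1/7 = -5/7 ≈ -0.71429)
Z(q) = 9/7 (Z(q) = 2 - 5/7 = 9/7)
(-37 + Z(A))**2 = (-37 + 9/7)**2 = (-250/7)**2 = 62500/49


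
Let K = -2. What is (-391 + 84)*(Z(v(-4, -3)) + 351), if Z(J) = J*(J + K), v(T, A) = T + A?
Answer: -127098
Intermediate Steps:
v(T, A) = A + T
Z(J) = J*(-2 + J) (Z(J) = J*(J - 2) = J*(-2 + J))
(-391 + 84)*(Z(v(-4, -3)) + 351) = (-391 + 84)*((-3 - 4)*(-2 + (-3 - 4)) + 351) = -307*(-7*(-2 - 7) + 351) = -307*(-7*(-9) + 351) = -307*(63 + 351) = -307*414 = -127098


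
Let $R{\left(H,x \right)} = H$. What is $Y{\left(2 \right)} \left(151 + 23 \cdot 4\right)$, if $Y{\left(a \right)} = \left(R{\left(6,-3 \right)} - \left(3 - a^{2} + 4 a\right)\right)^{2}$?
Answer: $243$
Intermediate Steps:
$Y{\left(a \right)} = \left(3 + a^{2} - 4 a\right)^{2}$ ($Y{\left(a \right)} = \left(6 - \left(3 - a^{2} + 4 a\right)\right)^{2} = \left(3 + a^{2} - 4 a\right)^{2}$)
$Y{\left(2 \right)} \left(151 + 23 \cdot 4\right) = \left(3 + 2^{2} - 8\right)^{2} \left(151 + 23 \cdot 4\right) = \left(3 + 4 - 8\right)^{2} \left(151 + 92\right) = \left(-1\right)^{2} \cdot 243 = 1 \cdot 243 = 243$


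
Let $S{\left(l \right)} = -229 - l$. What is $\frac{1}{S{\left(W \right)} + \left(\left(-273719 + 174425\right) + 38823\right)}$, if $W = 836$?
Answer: $- \frac{1}{61536} \approx -1.6251 \cdot 10^{-5}$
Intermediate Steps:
$\frac{1}{S{\left(W \right)} + \left(\left(-273719 + 174425\right) + 38823\right)} = \frac{1}{\left(-229 - 836\right) + \left(\left(-273719 + 174425\right) + 38823\right)} = \frac{1}{\left(-229 - 836\right) + \left(-99294 + 38823\right)} = \frac{1}{-1065 - 60471} = \frac{1}{-61536} = - \frac{1}{61536}$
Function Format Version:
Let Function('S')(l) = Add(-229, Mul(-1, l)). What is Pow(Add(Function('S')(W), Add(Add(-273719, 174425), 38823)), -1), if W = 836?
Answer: Rational(-1, 61536) ≈ -1.6251e-5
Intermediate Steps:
Pow(Add(Function('S')(W), Add(Add(-273719, 174425), 38823)), -1) = Pow(Add(Add(-229, Mul(-1, 836)), Add(Add(-273719, 174425), 38823)), -1) = Pow(Add(Add(-229, -836), Add(-99294, 38823)), -1) = Pow(Add(-1065, -60471), -1) = Pow(-61536, -1) = Rational(-1, 61536)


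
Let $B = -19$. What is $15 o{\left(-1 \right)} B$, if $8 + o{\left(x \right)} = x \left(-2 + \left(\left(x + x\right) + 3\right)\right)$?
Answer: $1995$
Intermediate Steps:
$o{\left(x \right)} = -8 + x \left(1 + 2 x\right)$ ($o{\left(x \right)} = -8 + x \left(-2 + \left(\left(x + x\right) + 3\right)\right) = -8 + x \left(-2 + \left(2 x + 3\right)\right) = -8 + x \left(-2 + \left(3 + 2 x\right)\right) = -8 + x \left(1 + 2 x\right)$)
$15 o{\left(-1 \right)} B = 15 \left(-8 - 1 + 2 \left(-1\right)^{2}\right) \left(-19\right) = 15 \left(-8 - 1 + 2 \cdot 1\right) \left(-19\right) = 15 \left(-8 - 1 + 2\right) \left(-19\right) = 15 \left(-7\right) \left(-19\right) = \left(-105\right) \left(-19\right) = 1995$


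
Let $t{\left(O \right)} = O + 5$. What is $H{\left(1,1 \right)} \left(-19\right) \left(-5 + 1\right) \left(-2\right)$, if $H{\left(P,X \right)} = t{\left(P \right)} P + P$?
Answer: $-1064$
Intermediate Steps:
$t{\left(O \right)} = 5 + O$
$H{\left(P,X \right)} = P + P \left(5 + P\right)$ ($H{\left(P,X \right)} = \left(5 + P\right) P + P = P \left(5 + P\right) + P = P + P \left(5 + P\right)$)
$H{\left(1,1 \right)} \left(-19\right) \left(-5 + 1\right) \left(-2\right) = 1 \left(6 + 1\right) \left(-19\right) \left(-5 + 1\right) \left(-2\right) = 1 \cdot 7 \left(-19\right) \left(\left(-4\right) \left(-2\right)\right) = 7 \left(-19\right) 8 = \left(-133\right) 8 = -1064$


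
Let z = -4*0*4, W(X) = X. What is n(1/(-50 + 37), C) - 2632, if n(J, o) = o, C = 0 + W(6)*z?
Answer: -2632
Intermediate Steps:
z = 0 (z = 0*4 = 0)
C = 0 (C = 0 + 6*0 = 0 + 0 = 0)
n(1/(-50 + 37), C) - 2632 = 0 - 2632 = -2632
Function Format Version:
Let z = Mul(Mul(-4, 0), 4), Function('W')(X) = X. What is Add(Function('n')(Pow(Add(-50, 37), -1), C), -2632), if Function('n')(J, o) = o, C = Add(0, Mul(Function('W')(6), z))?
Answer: -2632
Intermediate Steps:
z = 0 (z = Mul(0, 4) = 0)
C = 0 (C = Add(0, Mul(6, 0)) = Add(0, 0) = 0)
Add(Function('n')(Pow(Add(-50, 37), -1), C), -2632) = Add(0, -2632) = -2632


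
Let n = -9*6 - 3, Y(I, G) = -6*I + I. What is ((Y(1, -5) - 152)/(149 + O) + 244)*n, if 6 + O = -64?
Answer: -1089783/79 ≈ -13795.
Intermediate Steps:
O = -70 (O = -6 - 64 = -70)
Y(I, G) = -5*I (Y(I, G) = -6*I + I = -5*I)
n = -57 (n = -54 - 3 = -57)
((Y(1, -5) - 152)/(149 + O) + 244)*n = ((-5*1 - 152)/(149 - 70) + 244)*(-57) = ((-5 - 152)/79 + 244)*(-57) = (-157*1/79 + 244)*(-57) = (-157/79 + 244)*(-57) = (19119/79)*(-57) = -1089783/79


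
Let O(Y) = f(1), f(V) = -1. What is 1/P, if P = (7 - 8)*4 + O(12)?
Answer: -⅕ ≈ -0.20000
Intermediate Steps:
O(Y) = -1
P = -5 (P = (7 - 8)*4 - 1 = -1*4 - 1 = -4 - 1 = -5)
1/P = 1/(-5) = -⅕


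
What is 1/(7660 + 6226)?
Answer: 1/13886 ≈ 7.2015e-5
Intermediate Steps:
1/(7660 + 6226) = 1/13886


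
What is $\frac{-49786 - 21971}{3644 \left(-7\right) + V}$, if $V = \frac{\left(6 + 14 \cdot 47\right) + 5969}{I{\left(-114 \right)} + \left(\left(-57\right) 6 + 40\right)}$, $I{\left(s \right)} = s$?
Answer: $\frac{29850912}{10617961} \approx 2.8114$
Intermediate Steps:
$V = - \frac{6633}{416}$ ($V = \frac{\left(6 + 14 \cdot 47\right) + 5969}{-114 + \left(\left(-57\right) 6 + 40\right)} = \frac{\left(6 + 658\right) + 5969}{-114 + \left(-342 + 40\right)} = \frac{664 + 5969}{-114 - 302} = \frac{6633}{-416} = 6633 \left(- \frac{1}{416}\right) = - \frac{6633}{416} \approx -15.945$)
$\frac{-49786 - 21971}{3644 \left(-7\right) + V} = \frac{-49786 - 21971}{3644 \left(-7\right) - \frac{6633}{416}} = - \frac{71757}{-25508 - \frac{6633}{416}} = - \frac{71757}{- \frac{10617961}{416}} = \left(-71757\right) \left(- \frac{416}{10617961}\right) = \frac{29850912}{10617961}$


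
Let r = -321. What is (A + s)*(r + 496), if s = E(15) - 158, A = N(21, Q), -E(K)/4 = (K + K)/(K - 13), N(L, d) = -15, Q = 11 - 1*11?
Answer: -40775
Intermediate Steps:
Q = 0 (Q = 11 - 11 = 0)
E(K) = -8*K/(-13 + K) (E(K) = -4*(K + K)/(K - 13) = -4*2*K/(-13 + K) = -8*K/(-13 + K))
A = -15
s = -218 (s = -8*15/(-13 + 15) - 158 = -8*15/2 - 158 = -8*15*½ - 158 = -60 - 158 = -218)
(A + s)*(r + 496) = (-15 - 218)*(-321 + 496) = -233*175 = -40775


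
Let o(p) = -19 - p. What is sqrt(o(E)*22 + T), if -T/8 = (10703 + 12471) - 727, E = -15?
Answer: 4*I*sqrt(11229) ≈ 423.87*I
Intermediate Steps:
T = -179576 (T = -8*((10703 + 12471) - 727) = -8*(23174 - 727) = -8*22447 = -179576)
sqrt(o(E)*22 + T) = sqrt((-19 - 1*(-15))*22 - 179576) = sqrt((-19 + 15)*22 - 179576) = sqrt(-4*22 - 179576) = sqrt(-88 - 179576) = sqrt(-179664) = 4*I*sqrt(11229)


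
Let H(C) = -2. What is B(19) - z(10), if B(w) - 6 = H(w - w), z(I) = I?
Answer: -6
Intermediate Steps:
B(w) = 4 (B(w) = 6 - 2 = 4)
B(19) - z(10) = 4 - 1*10 = 4 - 10 = -6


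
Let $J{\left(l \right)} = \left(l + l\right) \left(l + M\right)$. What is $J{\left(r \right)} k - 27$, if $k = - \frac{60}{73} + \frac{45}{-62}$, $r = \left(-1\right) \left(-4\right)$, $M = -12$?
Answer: $\frac{163059}{2263} \approx 72.054$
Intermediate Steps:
$r = 4$
$k = - \frac{7005}{4526}$ ($k = \left(-60\right) \frac{1}{73} + 45 \left(- \frac{1}{62}\right) = - \frac{60}{73} - \frac{45}{62} = - \frac{7005}{4526} \approx -1.5477$)
$J{\left(l \right)} = 2 l \left(-12 + l\right)$ ($J{\left(l \right)} = \left(l + l\right) \left(l - 12\right) = 2 l \left(-12 + l\right)$)
$J{\left(r \right)} k - 27 = 2 \cdot 4 \left(-12 + 4\right) \left(- \frac{7005}{4526}\right) - 27 = 2 \cdot 4 \left(-8\right) \left(- \frac{7005}{4526}\right) - 27 = \left(-64\right) \left(- \frac{7005}{4526}\right) - 27 = \frac{224160}{2263} - 27 = \frac{163059}{2263}$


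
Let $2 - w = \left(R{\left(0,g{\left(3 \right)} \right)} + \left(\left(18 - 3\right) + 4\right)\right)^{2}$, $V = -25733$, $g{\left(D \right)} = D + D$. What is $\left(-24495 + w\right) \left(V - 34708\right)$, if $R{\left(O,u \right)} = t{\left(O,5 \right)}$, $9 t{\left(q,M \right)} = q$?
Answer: $1502200614$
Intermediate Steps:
$t{\left(q,M \right)} = \frac{q}{9}$
$g{\left(D \right)} = 2 D$
$R{\left(O,u \right)} = \frac{O}{9}$
$w = -359$ ($w = 2 - \left(\frac{1}{9} \cdot 0 + \left(\left(18 - 3\right) + 4\right)\right)^{2} = 2 - \left(0 + \left(15 + 4\right)\right)^{2} = 2 - \left(0 + 19\right)^{2} = 2 - 19^{2} = 2 - 361 = -359$)
$\left(-24495 + w\right) \left(V - 34708\right) = \left(-24495 - 359\right) \left(-25733 - 34708\right) = \left(-24854\right) \left(-60441\right) = 1502200614$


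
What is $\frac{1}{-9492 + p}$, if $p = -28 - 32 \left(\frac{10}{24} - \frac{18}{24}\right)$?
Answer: $- \frac{3}{28528} \approx -0.00010516$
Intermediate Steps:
$p = - \frac{52}{3}$ ($p = -28 - 32 \left(10 \cdot \frac{1}{24} - \frac{3}{4}\right) = -28 - 32 \left(\frac{5}{12} - \frac{3}{4}\right) = -28 - - \frac{32}{3} = -28 + \frac{32}{3} = - \frac{52}{3} \approx -17.333$)
$\frac{1}{-9492 + p} = \frac{1}{-9492 - \frac{52}{3}} = \frac{1}{- \frac{28528}{3}} = - \frac{3}{28528}$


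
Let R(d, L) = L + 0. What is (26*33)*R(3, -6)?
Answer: -5148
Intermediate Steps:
R(d, L) = L
(26*33)*R(3, -6) = (26*33)*(-6) = 858*(-6) = -5148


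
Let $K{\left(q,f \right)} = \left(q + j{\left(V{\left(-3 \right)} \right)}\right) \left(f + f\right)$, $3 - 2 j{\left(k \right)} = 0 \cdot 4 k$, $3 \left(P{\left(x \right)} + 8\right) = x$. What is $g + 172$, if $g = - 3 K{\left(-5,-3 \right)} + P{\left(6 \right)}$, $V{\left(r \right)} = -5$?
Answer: $103$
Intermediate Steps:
$P{\left(x \right)} = -8 + \frac{x}{3}$
$j{\left(k \right)} = \frac{3}{2}$ ($j{\left(k \right)} = \frac{3}{2} - \frac{0 \cdot 4 k}{2} = \frac{3}{2} - \frac{0 k}{2} = \frac{3}{2} - 0 = \frac{3}{2} + 0 = \frac{3}{2}$)
$K{\left(q,f \right)} = 2 f \left(\frac{3}{2} + q\right)$ ($K{\left(q,f \right)} = \left(q + \frac{3}{2}\right) \left(f + f\right) = \left(\frac{3}{2} + q\right) 2 f = 2 f \left(\frac{3}{2} + q\right)$)
$g = -69$ ($g = - 3 \left(- 3 \left(3 + 2 \left(-5\right)\right)\right) + \left(-8 + \frac{1}{3} \cdot 6\right) = - 3 \left(- 3 \left(3 - 10\right)\right) + \left(-8 + 2\right) = - 3 \left(\left(-3\right) \left(-7\right)\right) - 6 = \left(-3\right) 21 - 6 = -63 - 6 = -69$)
$g + 172 = -69 + 172 = 103$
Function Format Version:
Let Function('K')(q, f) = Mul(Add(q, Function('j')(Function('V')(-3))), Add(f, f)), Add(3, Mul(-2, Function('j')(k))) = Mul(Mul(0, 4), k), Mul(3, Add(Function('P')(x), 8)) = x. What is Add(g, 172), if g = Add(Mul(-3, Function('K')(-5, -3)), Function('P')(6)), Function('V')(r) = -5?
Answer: 103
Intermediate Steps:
Function('P')(x) = Add(-8, Mul(Rational(1, 3), x))
Function('j')(k) = Rational(3, 2) (Function('j')(k) = Add(Rational(3, 2), Mul(Rational(-1, 2), Mul(Mul(0, 4), k))) = Add(Rational(3, 2), Mul(Rational(-1, 2), Mul(0, k))) = Add(Rational(3, 2), Mul(Rational(-1, 2), 0)) = Add(Rational(3, 2), 0) = Rational(3, 2))
Function('K')(q, f) = Mul(2, f, Add(Rational(3, 2), q)) (Function('K')(q, f) = Mul(Add(q, Rational(3, 2)), Add(f, f)) = Mul(Add(Rational(3, 2), q), Mul(2, f)) = Mul(2, f, Add(Rational(3, 2), q)))
g = -69 (g = Add(Mul(-3, Mul(-3, Add(3, Mul(2, -5)))), Add(-8, Mul(Rational(1, 3), 6))) = Add(Mul(-3, Mul(-3, Add(3, -10))), Add(-8, 2)) = Add(Mul(-3, Mul(-3, -7)), -6) = Add(Mul(-3, 21), -6) = Add(-63, -6) = -69)
Add(g, 172) = Add(-69, 172) = 103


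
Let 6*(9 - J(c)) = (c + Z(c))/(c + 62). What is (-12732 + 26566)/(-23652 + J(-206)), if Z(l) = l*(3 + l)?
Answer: -2988144/5096485 ≈ -0.58632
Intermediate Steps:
J(c) = 9 - (c + c*(3 + c))/(6*(62 + c)) (J(c) = 9 - (c + c*(3 + c))/(6*(c + 62)) = 9 - (c + c*(3 + c))/(6*(62 + c)))
(-12732 + 26566)/(-23652 + J(-206)) = (-12732 + 26566)/(-23652 + (3348 - 1*(-206)**2 + 50*(-206))/(6*(62 - 206))) = 13834/(-23652 + (1/6)*(3348 - 1*42436 - 10300)/(-144)) = 13834/(-23652 + (1/6)*(-1/144)*(3348 - 42436 - 10300)) = 13834/(-23652 + (1/6)*(-1/144)*(-49388)) = 13834/(-23652 + 12347/216) = 13834/(-5096485/216) = 13834*(-216/5096485) = -2988144/5096485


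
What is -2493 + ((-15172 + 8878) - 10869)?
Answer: -19656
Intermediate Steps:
-2493 + ((-15172 + 8878) - 10869) = -2493 + (-6294 - 10869) = -2493 - 17163 = -19656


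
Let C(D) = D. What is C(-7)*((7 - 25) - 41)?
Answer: 413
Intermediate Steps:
C(-7)*((7 - 25) - 41) = -7*((7 - 25) - 41) = -7*(-18 - 41) = -7*(-59) = 413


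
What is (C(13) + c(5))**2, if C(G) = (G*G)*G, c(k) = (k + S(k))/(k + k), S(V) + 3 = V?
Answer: 482988529/100 ≈ 4.8299e+6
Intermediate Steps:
S(V) = -3 + V
c(k) = (-3 + 2*k)/(2*k) (c(k) = (k + (-3 + k))/(k + k) = (-3 + 2*k)/((2*k)) = (-3 + 2*k)*(1/(2*k)) = (-3 + 2*k)/(2*k))
C(G) = G**3 (C(G) = G**2*G = G**3)
(C(13) + c(5))**2 = (13**3 + (-3/2 + 5)/5)**2 = (2197 + (1/5)*(7/2))**2 = (2197 + 7/10)**2 = (21977/10)**2 = 482988529/100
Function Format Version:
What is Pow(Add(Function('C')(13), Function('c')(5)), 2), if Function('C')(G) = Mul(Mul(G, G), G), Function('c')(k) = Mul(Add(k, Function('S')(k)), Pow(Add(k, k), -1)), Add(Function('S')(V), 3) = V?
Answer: Rational(482988529, 100) ≈ 4.8299e+6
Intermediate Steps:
Function('S')(V) = Add(-3, V)
Function('c')(k) = Mul(Rational(1, 2), Pow(k, -1), Add(-3, Mul(2, k))) (Function('c')(k) = Mul(Add(k, Add(-3, k)), Pow(Add(k, k), -1)) = Mul(Add(-3, Mul(2, k)), Pow(Mul(2, k), -1)) = Mul(Add(-3, Mul(2, k)), Mul(Rational(1, 2), Pow(k, -1))) = Mul(Rational(1, 2), Pow(k, -1), Add(-3, Mul(2, k))))
Function('C')(G) = Pow(G, 3) (Function('C')(G) = Mul(Pow(G, 2), G) = Pow(G, 3))
Pow(Add(Function('C')(13), Function('c')(5)), 2) = Pow(Add(Pow(13, 3), Mul(Pow(5, -1), Add(Rational(-3, 2), 5))), 2) = Pow(Add(2197, Mul(Rational(1, 5), Rational(7, 2))), 2) = Pow(Add(2197, Rational(7, 10)), 2) = Pow(Rational(21977, 10), 2) = Rational(482988529, 100)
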